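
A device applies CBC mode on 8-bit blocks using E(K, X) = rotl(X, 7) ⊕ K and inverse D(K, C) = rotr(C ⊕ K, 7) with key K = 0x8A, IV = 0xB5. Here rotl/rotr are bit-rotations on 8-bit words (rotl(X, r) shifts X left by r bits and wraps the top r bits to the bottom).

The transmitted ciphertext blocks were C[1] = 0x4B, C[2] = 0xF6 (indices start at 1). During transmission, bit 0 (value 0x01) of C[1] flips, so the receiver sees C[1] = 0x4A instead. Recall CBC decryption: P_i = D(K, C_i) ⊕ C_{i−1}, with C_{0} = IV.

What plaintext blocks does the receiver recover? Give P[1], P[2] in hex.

Only C[1] changed, to 0x4A. In CBC, a change in C_i garbles P_i and flips the same bit in P_{i+1}. Decrypting the received ciphertext:
P[1]: D(K, 0x4A) = 0x81; 0x81 ⊕ 0xB5 = 0x34.
P[2]: D(K, 0xF6) = 0xF8; 0xF8 ⊕ 0x4A = 0xB2.
Blocks that differ from the original plaintext: P[1], P[2].

P[1] = 0x34, P[2] = 0xB2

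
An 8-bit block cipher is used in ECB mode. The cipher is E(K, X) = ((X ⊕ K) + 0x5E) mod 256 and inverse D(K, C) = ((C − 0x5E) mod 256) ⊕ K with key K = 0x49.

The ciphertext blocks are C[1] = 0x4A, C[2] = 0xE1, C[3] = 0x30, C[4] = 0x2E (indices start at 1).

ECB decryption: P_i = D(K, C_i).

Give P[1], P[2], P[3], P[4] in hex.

P[1] = 0xA5, P[2] = 0xCA, P[3] = 0x9B, P[4] = 0x99

P[1]: D(K, 0x4A) = 0xA5.
P[2]: D(K, 0xE1) = 0xCA.
P[3]: D(K, 0x30) = 0x9B.
P[4]: D(K, 0x2E) = 0x99.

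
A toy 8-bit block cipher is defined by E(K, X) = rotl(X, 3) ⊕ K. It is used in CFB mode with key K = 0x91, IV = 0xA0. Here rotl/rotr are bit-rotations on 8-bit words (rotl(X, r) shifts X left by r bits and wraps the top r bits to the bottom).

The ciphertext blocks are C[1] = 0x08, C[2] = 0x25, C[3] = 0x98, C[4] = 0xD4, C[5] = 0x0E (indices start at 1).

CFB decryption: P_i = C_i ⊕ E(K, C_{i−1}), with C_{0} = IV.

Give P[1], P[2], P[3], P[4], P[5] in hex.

P[1]: E(K, 0xA0) = 0x94; 0x08 ⊕ 0x94 = 0x9C.
P[2]: E(K, 0x08) = 0xD1; 0x25 ⊕ 0xD1 = 0xF4.
P[3]: E(K, 0x25) = 0xB8; 0x98 ⊕ 0xB8 = 0x20.
P[4]: E(K, 0x98) = 0x55; 0xD4 ⊕ 0x55 = 0x81.
P[5]: E(K, 0xD4) = 0x37; 0x0E ⊕ 0x37 = 0x39.

P[1] = 0x9C, P[2] = 0xF4, P[3] = 0x20, P[4] = 0x81, P[5] = 0x39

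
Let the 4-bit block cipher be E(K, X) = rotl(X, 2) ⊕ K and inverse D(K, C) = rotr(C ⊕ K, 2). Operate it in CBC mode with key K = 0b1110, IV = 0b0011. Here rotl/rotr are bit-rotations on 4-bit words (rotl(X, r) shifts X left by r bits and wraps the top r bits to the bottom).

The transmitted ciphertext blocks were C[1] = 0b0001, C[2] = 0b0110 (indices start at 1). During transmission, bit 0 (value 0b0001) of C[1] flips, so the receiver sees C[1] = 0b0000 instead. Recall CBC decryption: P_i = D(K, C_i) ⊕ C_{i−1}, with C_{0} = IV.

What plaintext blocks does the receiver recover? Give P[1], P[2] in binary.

Only C[1] changed, to 0b0000. In CBC, a change in C_i garbles P_i and flips the same bit in P_{i+1}. Decrypting the received ciphertext:
P[1]: D(K, 0b0000) = 0b1011; 0b1011 ⊕ 0b0011 = 0b1000.
P[2]: D(K, 0b0110) = 0b0010; 0b0010 ⊕ 0b0000 = 0b0010.
Blocks that differ from the original plaintext: P[1], P[2].

P[1] = 0b1000, P[2] = 0b0010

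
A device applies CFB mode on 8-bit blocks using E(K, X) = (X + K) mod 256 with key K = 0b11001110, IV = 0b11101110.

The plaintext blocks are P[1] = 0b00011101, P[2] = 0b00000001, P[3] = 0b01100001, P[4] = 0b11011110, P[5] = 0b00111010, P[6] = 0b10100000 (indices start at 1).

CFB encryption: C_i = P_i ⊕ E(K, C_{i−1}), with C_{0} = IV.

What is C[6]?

C[1]: E(K, 0b11101110) = 0b10111100; 0b00011101 ⊕ 0b10111100 = 0b10100001.
C[2]: E(K, 0b10100001) = 0b01101111; 0b00000001 ⊕ 0b01101111 = 0b01101110.
C[3]: E(K, 0b01101110) = 0b00111100; 0b01100001 ⊕ 0b00111100 = 0b01011101.
C[4]: E(K, 0b01011101) = 0b00101011; 0b11011110 ⊕ 0b00101011 = 0b11110101.
C[5]: E(K, 0b11110101) = 0b11000011; 0b00111010 ⊕ 0b11000011 = 0b11111001.
C[6]: E(K, 0b11111001) = 0b11000111; 0b10100000 ⊕ 0b11000111 = 0b01100111.

C[6] = 0b01100111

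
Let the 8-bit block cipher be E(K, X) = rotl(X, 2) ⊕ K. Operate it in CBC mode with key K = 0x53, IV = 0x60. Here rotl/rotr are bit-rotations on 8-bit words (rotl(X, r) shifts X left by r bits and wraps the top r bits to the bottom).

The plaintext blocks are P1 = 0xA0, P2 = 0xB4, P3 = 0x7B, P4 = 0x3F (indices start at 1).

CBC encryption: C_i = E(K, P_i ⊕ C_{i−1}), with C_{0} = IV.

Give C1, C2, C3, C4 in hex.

C1: P1 ⊕ 0x60 = 0xC0; E(K, 0xC0) = 0x50.
C2: P2 ⊕ 0x50 = 0xE4; E(K, 0xE4) = 0xC0.
C3: P3 ⊕ 0xC0 = 0xBB; E(K, 0xBB) = 0xBD.
C4: P4 ⊕ 0xBD = 0x82; E(K, 0x82) = 0x59.

C1 = 0x50, C2 = 0xC0, C3 = 0xBD, C4 = 0x59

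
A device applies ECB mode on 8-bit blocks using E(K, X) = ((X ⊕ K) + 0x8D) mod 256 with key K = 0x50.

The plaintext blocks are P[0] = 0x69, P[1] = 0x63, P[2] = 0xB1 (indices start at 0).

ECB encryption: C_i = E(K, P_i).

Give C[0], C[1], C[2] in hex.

C[0]: E(K, 0x69) = 0xC6.
C[1]: E(K, 0x63) = 0xC0.
C[2]: E(K, 0xB1) = 0x6E.

C[0] = 0xC6, C[1] = 0xC0, C[2] = 0x6E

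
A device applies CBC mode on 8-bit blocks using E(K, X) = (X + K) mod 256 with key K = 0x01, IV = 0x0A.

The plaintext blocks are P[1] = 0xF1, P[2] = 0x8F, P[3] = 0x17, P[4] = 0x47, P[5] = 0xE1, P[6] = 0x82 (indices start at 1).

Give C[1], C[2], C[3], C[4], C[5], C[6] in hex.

CBC encryption: C_i = E(K, P_i ⊕ C_{i−1}), with C_{0} = IV.
C[1]: P[1] ⊕ 0x0A = 0xFB; E(K, 0xFB) = 0xFC.
C[2]: P[2] ⊕ 0xFC = 0x73; E(K, 0x73) = 0x74.
C[3]: P[3] ⊕ 0x74 = 0x63; E(K, 0x63) = 0x64.
C[4]: P[4] ⊕ 0x64 = 0x23; E(K, 0x23) = 0x24.
C[5]: P[5] ⊕ 0x24 = 0xC5; E(K, 0xC5) = 0xC6.
C[6]: P[6] ⊕ 0xC6 = 0x44; E(K, 0x44) = 0x45.

C[1] = 0xFC, C[2] = 0x74, C[3] = 0x64, C[4] = 0x24, C[5] = 0xC6, C[6] = 0x45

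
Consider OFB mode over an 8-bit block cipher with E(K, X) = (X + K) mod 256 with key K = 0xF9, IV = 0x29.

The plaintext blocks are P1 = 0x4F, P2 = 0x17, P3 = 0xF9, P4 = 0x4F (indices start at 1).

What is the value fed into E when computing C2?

0x22

OFB encryption: S_i = E(K, S_{i−1}) with S_{0} = IV; C_i = P_i ⊕ S_i.
C1: S = E(K, 0x29) = 0x22; 0x4F ⊕ 0x22 = 0x6D.
C2: S = E(K, 0x22) = 0x1B; 0x17 ⊕ 0x1B = 0x0C.
So the input to E for block 2 is 0x22.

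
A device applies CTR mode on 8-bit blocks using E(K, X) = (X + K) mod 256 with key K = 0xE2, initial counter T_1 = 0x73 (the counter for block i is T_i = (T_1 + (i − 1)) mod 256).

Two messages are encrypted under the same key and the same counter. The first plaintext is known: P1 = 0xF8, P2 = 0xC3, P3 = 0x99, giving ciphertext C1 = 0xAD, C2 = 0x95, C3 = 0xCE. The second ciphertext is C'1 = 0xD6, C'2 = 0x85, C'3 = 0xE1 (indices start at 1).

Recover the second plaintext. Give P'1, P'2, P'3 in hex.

P'1 = 0x83, P'2 = 0xD3, P'3 = 0xB6

In CTR with a reused counter, both messages share the same keystream S_i, so C_i ⊕ C'_i = P_i ⊕ P'_i and thus P'_i = P_i ⊕ C_i ⊕ C'_i.
P'1: 0xF8 ⊕ 0xAD ⊕ 0xD6 = 0x83.
P'2: 0xC3 ⊕ 0x95 ⊕ 0x85 = 0xD3.
P'3: 0x99 ⊕ 0xCE ⊕ 0xE1 = 0xB6.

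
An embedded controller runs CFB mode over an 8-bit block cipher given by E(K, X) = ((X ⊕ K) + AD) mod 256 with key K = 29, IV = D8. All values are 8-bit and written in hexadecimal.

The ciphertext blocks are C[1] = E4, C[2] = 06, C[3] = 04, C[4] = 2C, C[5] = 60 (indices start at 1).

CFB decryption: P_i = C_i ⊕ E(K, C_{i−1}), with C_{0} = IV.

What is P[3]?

P[3]: E(K, 06) = DC; 04 ⊕ DC = D8.

P[3] = D8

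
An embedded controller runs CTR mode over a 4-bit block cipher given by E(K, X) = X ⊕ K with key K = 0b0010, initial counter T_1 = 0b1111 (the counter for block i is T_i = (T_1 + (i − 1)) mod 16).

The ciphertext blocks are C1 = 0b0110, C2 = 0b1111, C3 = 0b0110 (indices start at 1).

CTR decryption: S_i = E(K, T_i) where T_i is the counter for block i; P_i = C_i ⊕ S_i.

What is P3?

P3: T = 0b0001, S = E(K, T) = 0b0011; 0b0110 ⊕ 0b0011 = 0b0101.

P3 = 0b0101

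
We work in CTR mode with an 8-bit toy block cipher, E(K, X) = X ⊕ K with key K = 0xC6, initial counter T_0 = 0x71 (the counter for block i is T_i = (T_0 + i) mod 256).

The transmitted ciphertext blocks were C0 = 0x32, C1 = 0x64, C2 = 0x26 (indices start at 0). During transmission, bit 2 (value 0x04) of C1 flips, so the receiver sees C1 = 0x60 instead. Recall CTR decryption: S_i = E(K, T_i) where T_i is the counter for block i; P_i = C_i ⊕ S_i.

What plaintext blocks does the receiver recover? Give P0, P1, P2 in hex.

Only C1 changed, to 0x60. In CTR, a change in C_i flips the same bit in P_i only; the keystream is unaffected. Decrypting the received ciphertext:
P0: T = 0x71, S = E(K, T) = 0xB7; 0x32 ⊕ 0xB7 = 0x85.
P1: T = 0x72, S = E(K, T) = 0xB4; 0x60 ⊕ 0xB4 = 0xD4.
P2: T = 0x73, S = E(K, T) = 0xB5; 0x26 ⊕ 0xB5 = 0x93.
Blocks that differ from the original plaintext: P1.

P0 = 0x85, P1 = 0xD4, P2 = 0x93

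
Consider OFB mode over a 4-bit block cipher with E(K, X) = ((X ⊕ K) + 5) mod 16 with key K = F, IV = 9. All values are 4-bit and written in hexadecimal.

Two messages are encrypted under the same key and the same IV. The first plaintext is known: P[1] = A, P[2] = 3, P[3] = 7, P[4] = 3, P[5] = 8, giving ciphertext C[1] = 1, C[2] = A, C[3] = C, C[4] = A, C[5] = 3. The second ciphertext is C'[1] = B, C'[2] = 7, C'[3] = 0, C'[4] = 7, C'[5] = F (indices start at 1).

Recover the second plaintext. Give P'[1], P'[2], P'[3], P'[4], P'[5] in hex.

P'[1] = 0, P'[2] = E, P'[3] = B, P'[4] = E, P'[5] = 4

In OFB with a reused IV, both messages share the same keystream S_i, so C_i ⊕ C'_i = P_i ⊕ P'_i and thus P'_i = P_i ⊕ C_i ⊕ C'_i.
P'[1]: A ⊕ 1 ⊕ B = 0.
P'[2]: 3 ⊕ A ⊕ 7 = E.
P'[3]: 7 ⊕ C ⊕ 0 = B.
P'[4]: 3 ⊕ A ⊕ 7 = E.
P'[5]: 8 ⊕ 3 ⊕ F = 4.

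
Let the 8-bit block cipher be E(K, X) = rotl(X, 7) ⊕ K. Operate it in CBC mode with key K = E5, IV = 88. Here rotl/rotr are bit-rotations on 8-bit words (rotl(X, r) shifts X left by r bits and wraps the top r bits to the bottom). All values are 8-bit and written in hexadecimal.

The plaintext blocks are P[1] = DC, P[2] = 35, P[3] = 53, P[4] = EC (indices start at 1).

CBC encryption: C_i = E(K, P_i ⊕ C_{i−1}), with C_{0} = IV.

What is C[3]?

C[1]: P[1] ⊕ 88 = 54; E(K, 54) = CF.
C[2]: P[2] ⊕ CF = FA; E(K, FA) = 98.
C[3]: P[3] ⊕ 98 = CB; E(K, CB) = 00.

C[3] = 00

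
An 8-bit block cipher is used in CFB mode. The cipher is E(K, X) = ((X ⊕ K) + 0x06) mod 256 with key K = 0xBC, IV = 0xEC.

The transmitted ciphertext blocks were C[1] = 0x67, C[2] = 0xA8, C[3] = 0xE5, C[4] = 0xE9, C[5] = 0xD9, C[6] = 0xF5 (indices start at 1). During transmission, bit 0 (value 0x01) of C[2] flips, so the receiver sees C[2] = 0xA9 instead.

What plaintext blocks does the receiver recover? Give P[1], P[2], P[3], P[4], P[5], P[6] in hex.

P[1] = 0x31, P[2] = 0x48, P[3] = 0xFE, P[4] = 0xB6, P[5] = 0x82, P[6] = 0x9E

CFB decryption: P_i = C_i ⊕ E(K, C_{i−1}), with C_{0} = IV.
Only C[2] changed, to 0xA9. In CFB, a change in C_i flips the same bit in P_i and garbles P_{i+1}. Decrypting the received ciphertext:
P[1]: E(K, 0xEC) = 0x56; 0x67 ⊕ 0x56 = 0x31.
P[2]: E(K, 0x67) = 0xE1; 0xA9 ⊕ 0xE1 = 0x48.
P[3]: E(K, 0xA9) = 0x1B; 0xE5 ⊕ 0x1B = 0xFE.
P[4]: E(K, 0xE5) = 0x5F; 0xE9 ⊕ 0x5F = 0xB6.
P[5]: E(K, 0xE9) = 0x5B; 0xD9 ⊕ 0x5B = 0x82.
P[6]: E(K, 0xD9) = 0x6B; 0xF5 ⊕ 0x6B = 0x9E.
Blocks that differ from the original plaintext: P[2], P[3].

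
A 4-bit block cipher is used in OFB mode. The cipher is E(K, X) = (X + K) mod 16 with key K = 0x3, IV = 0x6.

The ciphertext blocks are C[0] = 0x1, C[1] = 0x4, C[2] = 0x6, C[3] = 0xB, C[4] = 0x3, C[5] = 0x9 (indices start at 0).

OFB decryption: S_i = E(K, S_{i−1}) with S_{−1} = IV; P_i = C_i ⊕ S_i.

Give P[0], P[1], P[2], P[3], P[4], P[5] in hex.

P[0] = 0x8, P[1] = 0x8, P[2] = 0x9, P[3] = 0x9, P[4] = 0x6, P[5] = 0x1

P[0]: S = E(K, 0x6) = 0x9; 0x1 ⊕ 0x9 = 0x8.
P[1]: S = E(K, 0x9) = 0xC; 0x4 ⊕ 0xC = 0x8.
P[2]: S = E(K, 0xC) = 0xF; 0x6 ⊕ 0xF = 0x9.
P[3]: S = E(K, 0xF) = 0x2; 0xB ⊕ 0x2 = 0x9.
P[4]: S = E(K, 0x2) = 0x5; 0x3 ⊕ 0x5 = 0x6.
P[5]: S = E(K, 0x5) = 0x8; 0x9 ⊕ 0x8 = 0x1.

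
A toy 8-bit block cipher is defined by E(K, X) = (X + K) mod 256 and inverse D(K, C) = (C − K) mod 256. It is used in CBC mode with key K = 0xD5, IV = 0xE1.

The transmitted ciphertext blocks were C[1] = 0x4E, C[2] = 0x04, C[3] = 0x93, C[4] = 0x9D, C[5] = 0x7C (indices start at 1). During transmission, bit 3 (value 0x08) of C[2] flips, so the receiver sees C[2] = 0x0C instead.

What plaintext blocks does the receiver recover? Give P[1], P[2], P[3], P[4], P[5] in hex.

CBC decryption: P_i = D(K, C_i) ⊕ C_{i−1}, with C_{0} = IV.
Only C[2] changed, to 0x0C. In CBC, a change in C_i garbles P_i and flips the same bit in P_{i+1}. Decrypting the received ciphertext:
P[1]: D(K, 0x4E) = 0x79; 0x79 ⊕ 0xE1 = 0x98.
P[2]: D(K, 0x0C) = 0x37; 0x37 ⊕ 0x4E = 0x79.
P[3]: D(K, 0x93) = 0xBE; 0xBE ⊕ 0x0C = 0xB2.
P[4]: D(K, 0x9D) = 0xC8; 0xC8 ⊕ 0x93 = 0x5B.
P[5]: D(K, 0x7C) = 0xA7; 0xA7 ⊕ 0x9D = 0x3A.
Blocks that differ from the original plaintext: P[2], P[3].

P[1] = 0x98, P[2] = 0x79, P[3] = 0xB2, P[4] = 0x5B, P[5] = 0x3A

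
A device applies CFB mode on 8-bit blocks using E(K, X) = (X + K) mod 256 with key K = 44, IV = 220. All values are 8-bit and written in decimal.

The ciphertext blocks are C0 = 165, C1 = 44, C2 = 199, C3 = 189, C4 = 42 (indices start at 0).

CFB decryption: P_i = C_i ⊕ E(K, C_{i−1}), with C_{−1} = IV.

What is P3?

P3 = 78

P3: E(K, 199) = 243; 189 ⊕ 243 = 78.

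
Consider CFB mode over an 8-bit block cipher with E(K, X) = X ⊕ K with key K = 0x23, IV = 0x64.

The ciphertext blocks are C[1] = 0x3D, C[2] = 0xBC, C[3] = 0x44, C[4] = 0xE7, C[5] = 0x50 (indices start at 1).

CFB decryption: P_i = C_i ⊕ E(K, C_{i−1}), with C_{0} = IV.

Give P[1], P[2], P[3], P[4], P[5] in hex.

P[1]: E(K, 0x64) = 0x47; 0x3D ⊕ 0x47 = 0x7A.
P[2]: E(K, 0x3D) = 0x1E; 0xBC ⊕ 0x1E = 0xA2.
P[3]: E(K, 0xBC) = 0x9F; 0x44 ⊕ 0x9F = 0xDB.
P[4]: E(K, 0x44) = 0x67; 0xE7 ⊕ 0x67 = 0x80.
P[5]: E(K, 0xE7) = 0xC4; 0x50 ⊕ 0xC4 = 0x94.

P[1] = 0x7A, P[2] = 0xA2, P[3] = 0xDB, P[4] = 0x80, P[5] = 0x94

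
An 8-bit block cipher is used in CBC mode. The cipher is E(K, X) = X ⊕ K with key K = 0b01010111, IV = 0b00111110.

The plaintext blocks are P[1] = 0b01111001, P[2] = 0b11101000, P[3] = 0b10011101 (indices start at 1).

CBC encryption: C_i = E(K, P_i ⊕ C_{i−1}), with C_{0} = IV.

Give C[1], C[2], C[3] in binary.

C[1]: P[1] ⊕ 0b00111110 = 0b01000111; E(K, 0b01000111) = 0b00010000.
C[2]: P[2] ⊕ 0b00010000 = 0b11111000; E(K, 0b11111000) = 0b10101111.
C[3]: P[3] ⊕ 0b10101111 = 0b00110010; E(K, 0b00110010) = 0b01100101.

C[1] = 0b00010000, C[2] = 0b10101111, C[3] = 0b01100101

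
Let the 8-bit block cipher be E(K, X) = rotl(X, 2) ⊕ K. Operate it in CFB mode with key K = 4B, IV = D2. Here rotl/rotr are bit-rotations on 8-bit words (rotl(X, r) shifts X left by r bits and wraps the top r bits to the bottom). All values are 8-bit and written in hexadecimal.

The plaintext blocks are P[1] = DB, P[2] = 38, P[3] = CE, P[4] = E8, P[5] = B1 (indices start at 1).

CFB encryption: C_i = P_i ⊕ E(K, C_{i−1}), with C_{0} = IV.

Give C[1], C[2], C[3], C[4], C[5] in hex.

C[1] = DB, C[2] = 1C, C[3] = F5, C[4] = 74, C[5] = 2B

C[1]: E(K, D2) = 00; DB ⊕ 00 = DB.
C[2]: E(K, DB) = 24; 38 ⊕ 24 = 1C.
C[3]: E(K, 1C) = 3B; CE ⊕ 3B = F5.
C[4]: E(K, F5) = 9C; E8 ⊕ 9C = 74.
C[5]: E(K, 74) = 9A; B1 ⊕ 9A = 2B.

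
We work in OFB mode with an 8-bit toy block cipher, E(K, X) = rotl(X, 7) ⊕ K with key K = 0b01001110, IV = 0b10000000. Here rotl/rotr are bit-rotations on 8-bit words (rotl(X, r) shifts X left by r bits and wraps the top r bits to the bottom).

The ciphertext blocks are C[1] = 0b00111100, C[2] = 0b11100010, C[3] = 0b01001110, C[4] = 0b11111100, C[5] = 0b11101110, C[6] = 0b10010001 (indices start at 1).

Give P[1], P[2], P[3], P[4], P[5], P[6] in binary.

P[1] = 0b00110010, P[2] = 0b10101011, P[3] = 0b10100100, P[4] = 0b11000111, P[5] = 0b00111101, P[6] = 0b00110110

OFB decryption: S_i = E(K, S_{i−1}) with S_{0} = IV; P_i = C_i ⊕ S_i.
P[1]: S = E(K, 0b10000000) = 0b00001110; 0b00111100 ⊕ 0b00001110 = 0b00110010.
P[2]: S = E(K, 0b00001110) = 0b01001001; 0b11100010 ⊕ 0b01001001 = 0b10101011.
P[3]: S = E(K, 0b01001001) = 0b11101010; 0b01001110 ⊕ 0b11101010 = 0b10100100.
P[4]: S = E(K, 0b11101010) = 0b00111011; 0b11111100 ⊕ 0b00111011 = 0b11000111.
P[5]: S = E(K, 0b00111011) = 0b11010011; 0b11101110 ⊕ 0b11010011 = 0b00111101.
P[6]: S = E(K, 0b11010011) = 0b10100111; 0b10010001 ⊕ 0b10100111 = 0b00110110.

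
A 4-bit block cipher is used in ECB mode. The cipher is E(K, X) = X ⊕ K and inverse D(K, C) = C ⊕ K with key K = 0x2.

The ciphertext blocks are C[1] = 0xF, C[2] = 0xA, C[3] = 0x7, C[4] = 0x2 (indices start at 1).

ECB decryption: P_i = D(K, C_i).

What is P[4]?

P[4] = 0x0

P[4]: D(K, 0x2) = 0x0.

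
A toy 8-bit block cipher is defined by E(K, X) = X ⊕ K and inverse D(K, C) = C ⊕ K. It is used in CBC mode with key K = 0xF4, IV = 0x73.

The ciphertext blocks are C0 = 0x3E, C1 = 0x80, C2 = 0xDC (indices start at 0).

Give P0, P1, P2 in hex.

P0 = 0xB9, P1 = 0x4A, P2 = 0xA8

CBC decryption: P_i = D(K, C_i) ⊕ C_{i−1}, with C_{−1} = IV.
P0: D(K, 0x3E) = 0xCA; 0xCA ⊕ 0x73 = 0xB9.
P1: D(K, 0x80) = 0x74; 0x74 ⊕ 0x3E = 0x4A.
P2: D(K, 0xDC) = 0x28; 0x28 ⊕ 0x80 = 0xA8.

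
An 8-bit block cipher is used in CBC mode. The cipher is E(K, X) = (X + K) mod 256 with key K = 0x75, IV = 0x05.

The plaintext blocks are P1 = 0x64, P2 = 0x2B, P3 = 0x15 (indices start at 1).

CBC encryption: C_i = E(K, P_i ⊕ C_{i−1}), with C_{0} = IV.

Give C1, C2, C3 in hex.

C1 = 0xD6, C2 = 0x72, C3 = 0xDC

C1: P1 ⊕ 0x05 = 0x61; E(K, 0x61) = 0xD6.
C2: P2 ⊕ 0xD6 = 0xFD; E(K, 0xFD) = 0x72.
C3: P3 ⊕ 0x72 = 0x67; E(K, 0x67) = 0xDC.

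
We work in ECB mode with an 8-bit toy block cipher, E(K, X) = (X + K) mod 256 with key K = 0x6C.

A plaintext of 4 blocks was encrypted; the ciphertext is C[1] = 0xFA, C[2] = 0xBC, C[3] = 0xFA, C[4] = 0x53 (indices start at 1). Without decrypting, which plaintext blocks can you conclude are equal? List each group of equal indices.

ECB encrypts each block independently with the same key, so equal ciphertext blocks imply equal plaintext blocks.
C[1] = C[3] = 0xFA, so P[1] = P[3].

P[1] = P[3]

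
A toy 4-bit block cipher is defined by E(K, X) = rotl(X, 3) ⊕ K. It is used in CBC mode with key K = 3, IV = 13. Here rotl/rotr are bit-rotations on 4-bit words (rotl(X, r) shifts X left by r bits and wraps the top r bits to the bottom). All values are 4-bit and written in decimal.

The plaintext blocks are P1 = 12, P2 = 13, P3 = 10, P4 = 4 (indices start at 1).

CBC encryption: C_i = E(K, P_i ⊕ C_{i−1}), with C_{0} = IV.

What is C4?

C1: P1 ⊕ 13 = 1; E(K, 1) = 11.
C2: P2 ⊕ 11 = 6; E(K, 6) = 0.
C3: P3 ⊕ 0 = 10; E(K, 10) = 6.
C4: P4 ⊕ 6 = 2; E(K, 2) = 2.

C4 = 2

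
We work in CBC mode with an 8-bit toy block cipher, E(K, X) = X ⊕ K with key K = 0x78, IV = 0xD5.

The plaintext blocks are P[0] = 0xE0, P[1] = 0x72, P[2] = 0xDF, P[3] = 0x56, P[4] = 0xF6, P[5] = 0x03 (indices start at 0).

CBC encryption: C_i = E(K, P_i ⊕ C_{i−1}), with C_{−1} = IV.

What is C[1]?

C[0]: P[0] ⊕ 0xD5 = 0x35; E(K, 0x35) = 0x4D.
C[1]: P[1] ⊕ 0x4D = 0x3F; E(K, 0x3F) = 0x47.

C[1] = 0x47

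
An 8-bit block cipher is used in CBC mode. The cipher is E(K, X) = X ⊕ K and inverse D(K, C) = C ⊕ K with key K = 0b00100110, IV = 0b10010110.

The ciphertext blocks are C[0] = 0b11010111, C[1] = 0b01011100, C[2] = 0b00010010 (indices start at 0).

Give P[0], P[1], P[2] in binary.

P[0] = 0b01100111, P[1] = 0b10101101, P[2] = 0b01101000

CBC decryption: P_i = D(K, C_i) ⊕ C_{i−1}, with C_{−1} = IV.
P[0]: D(K, 0b11010111) = 0b11110001; 0b11110001 ⊕ 0b10010110 = 0b01100111.
P[1]: D(K, 0b01011100) = 0b01111010; 0b01111010 ⊕ 0b11010111 = 0b10101101.
P[2]: D(K, 0b00010010) = 0b00110100; 0b00110100 ⊕ 0b01011100 = 0b01101000.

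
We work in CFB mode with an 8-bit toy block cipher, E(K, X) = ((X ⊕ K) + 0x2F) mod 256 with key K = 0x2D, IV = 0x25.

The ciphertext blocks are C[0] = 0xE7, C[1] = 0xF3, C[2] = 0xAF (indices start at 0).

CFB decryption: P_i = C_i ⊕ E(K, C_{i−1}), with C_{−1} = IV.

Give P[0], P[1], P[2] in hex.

P[0] = 0xD0, P[1] = 0x0A, P[2] = 0xA2

P[0]: E(K, 0x25) = 0x37; 0xE7 ⊕ 0x37 = 0xD0.
P[1]: E(K, 0xE7) = 0xF9; 0xF3 ⊕ 0xF9 = 0x0A.
P[2]: E(K, 0xF3) = 0x0D; 0xAF ⊕ 0x0D = 0xA2.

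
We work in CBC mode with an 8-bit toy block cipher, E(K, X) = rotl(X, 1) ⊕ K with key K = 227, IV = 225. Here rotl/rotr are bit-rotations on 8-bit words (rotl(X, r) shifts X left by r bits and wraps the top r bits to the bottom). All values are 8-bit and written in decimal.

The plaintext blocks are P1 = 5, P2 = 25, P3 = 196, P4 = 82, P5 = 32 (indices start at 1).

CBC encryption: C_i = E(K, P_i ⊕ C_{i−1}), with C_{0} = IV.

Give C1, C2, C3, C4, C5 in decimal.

C1 = 42, C2 = 133, C3 = 97, C4 = 133, C5 = 168

C1: P1 ⊕ 225 = 228; E(K, 228) = 42.
C2: P2 ⊕ 42 = 51; E(K, 51) = 133.
C3: P3 ⊕ 133 = 65; E(K, 65) = 97.
C4: P4 ⊕ 97 = 51; E(K, 51) = 133.
C5: P5 ⊕ 133 = 165; E(K, 165) = 168.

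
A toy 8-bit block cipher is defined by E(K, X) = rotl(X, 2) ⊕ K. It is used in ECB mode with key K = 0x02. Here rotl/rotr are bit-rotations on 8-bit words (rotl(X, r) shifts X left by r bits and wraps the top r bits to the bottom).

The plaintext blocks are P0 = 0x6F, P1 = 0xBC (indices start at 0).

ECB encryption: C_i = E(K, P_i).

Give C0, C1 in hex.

C0 = 0xBF, C1 = 0xF0

C0: E(K, 0x6F) = 0xBF.
C1: E(K, 0xBC) = 0xF0.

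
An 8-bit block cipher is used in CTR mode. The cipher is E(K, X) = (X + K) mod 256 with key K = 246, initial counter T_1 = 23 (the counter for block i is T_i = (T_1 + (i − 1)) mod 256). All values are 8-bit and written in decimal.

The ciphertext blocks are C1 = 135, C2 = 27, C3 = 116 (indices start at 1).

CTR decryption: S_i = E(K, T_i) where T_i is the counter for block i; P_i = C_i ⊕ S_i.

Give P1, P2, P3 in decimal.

P1: T = 23, S = E(K, T) = 13; 135 ⊕ 13 = 138.
P2: T = 24, S = E(K, T) = 14; 27 ⊕ 14 = 21.
P3: T = 25, S = E(K, T) = 15; 116 ⊕ 15 = 123.

P1 = 138, P2 = 21, P3 = 123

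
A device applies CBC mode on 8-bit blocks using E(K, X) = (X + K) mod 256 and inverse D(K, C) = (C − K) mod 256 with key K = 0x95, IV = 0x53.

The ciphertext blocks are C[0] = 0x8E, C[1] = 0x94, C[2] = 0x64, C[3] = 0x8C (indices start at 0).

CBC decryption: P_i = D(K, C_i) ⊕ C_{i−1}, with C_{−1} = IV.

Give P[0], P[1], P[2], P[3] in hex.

P[0] = 0xAA, P[1] = 0x71, P[2] = 0x5B, P[3] = 0x93

P[0]: D(K, 0x8E) = 0xF9; 0xF9 ⊕ 0x53 = 0xAA.
P[1]: D(K, 0x94) = 0xFF; 0xFF ⊕ 0x8E = 0x71.
P[2]: D(K, 0x64) = 0xCF; 0xCF ⊕ 0x94 = 0x5B.
P[3]: D(K, 0x8C) = 0xF7; 0xF7 ⊕ 0x64 = 0x93.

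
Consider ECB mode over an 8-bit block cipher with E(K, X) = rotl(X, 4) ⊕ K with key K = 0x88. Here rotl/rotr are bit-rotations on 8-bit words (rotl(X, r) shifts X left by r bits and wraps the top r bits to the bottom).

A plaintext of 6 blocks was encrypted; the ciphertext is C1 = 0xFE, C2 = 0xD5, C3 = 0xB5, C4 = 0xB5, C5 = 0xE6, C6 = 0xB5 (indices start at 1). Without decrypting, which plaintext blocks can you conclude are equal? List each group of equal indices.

ECB encrypts each block independently with the same key, so equal ciphertext blocks imply equal plaintext blocks.
C3 = C4 = C6 = 0xB5, so P3 = P4 = P6.

P3 = P4 = P6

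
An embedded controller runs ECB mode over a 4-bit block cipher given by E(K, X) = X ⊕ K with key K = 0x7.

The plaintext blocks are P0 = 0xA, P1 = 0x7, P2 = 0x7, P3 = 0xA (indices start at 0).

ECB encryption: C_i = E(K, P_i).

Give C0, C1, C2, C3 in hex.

C0 = 0xD, C1 = 0x0, C2 = 0x0, C3 = 0xD

C0: E(K, 0xA) = 0xD.
C1: E(K, 0x7) = 0x0.
C2: E(K, 0x7) = 0x0.
C3: E(K, 0xA) = 0xD.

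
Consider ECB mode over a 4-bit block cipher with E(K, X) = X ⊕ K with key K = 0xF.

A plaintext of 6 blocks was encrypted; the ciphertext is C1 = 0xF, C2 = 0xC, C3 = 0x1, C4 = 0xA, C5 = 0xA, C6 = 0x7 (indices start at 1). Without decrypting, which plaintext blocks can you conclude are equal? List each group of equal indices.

P4 = P5

ECB encrypts each block independently with the same key, so equal ciphertext blocks imply equal plaintext blocks.
C4 = C5 = 0xA, so P4 = P5.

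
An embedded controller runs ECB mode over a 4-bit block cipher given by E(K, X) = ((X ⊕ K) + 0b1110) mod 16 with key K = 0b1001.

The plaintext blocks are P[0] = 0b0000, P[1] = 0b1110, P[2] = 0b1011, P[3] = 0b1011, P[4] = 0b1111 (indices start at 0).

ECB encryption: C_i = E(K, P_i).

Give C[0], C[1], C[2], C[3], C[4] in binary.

C[0]: E(K, 0b0000) = 0b0111.
C[1]: E(K, 0b1110) = 0b0101.
C[2]: E(K, 0b1011) = 0b0000.
C[3]: E(K, 0b1011) = 0b0000.
C[4]: E(K, 0b1111) = 0b0100.

C[0] = 0b0111, C[1] = 0b0101, C[2] = 0b0000, C[3] = 0b0000, C[4] = 0b0100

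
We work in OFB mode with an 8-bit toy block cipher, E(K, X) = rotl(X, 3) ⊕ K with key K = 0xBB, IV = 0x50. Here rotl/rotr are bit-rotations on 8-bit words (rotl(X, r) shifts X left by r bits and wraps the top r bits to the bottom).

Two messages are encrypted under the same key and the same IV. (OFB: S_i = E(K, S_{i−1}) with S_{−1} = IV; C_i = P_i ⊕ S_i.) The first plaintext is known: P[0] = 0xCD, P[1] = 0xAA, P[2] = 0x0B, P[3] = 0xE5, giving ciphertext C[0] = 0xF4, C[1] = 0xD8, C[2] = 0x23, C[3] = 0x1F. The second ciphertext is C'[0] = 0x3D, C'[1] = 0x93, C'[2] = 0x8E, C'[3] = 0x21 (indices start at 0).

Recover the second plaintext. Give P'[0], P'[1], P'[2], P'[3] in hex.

In OFB with a reused IV, both messages share the same keystream S_i, so C_i ⊕ C'_i = P_i ⊕ P'_i and thus P'_i = P_i ⊕ C_i ⊕ C'_i.
P'[0]: 0xCD ⊕ 0xF4 ⊕ 0x3D = 0x04.
P'[1]: 0xAA ⊕ 0xD8 ⊕ 0x93 = 0xE1.
P'[2]: 0x0B ⊕ 0x23 ⊕ 0x8E = 0xA6.
P'[3]: 0xE5 ⊕ 0x1F ⊕ 0x21 = 0xDB.

P'[0] = 0x04, P'[1] = 0xE1, P'[2] = 0xA6, P'[3] = 0xDB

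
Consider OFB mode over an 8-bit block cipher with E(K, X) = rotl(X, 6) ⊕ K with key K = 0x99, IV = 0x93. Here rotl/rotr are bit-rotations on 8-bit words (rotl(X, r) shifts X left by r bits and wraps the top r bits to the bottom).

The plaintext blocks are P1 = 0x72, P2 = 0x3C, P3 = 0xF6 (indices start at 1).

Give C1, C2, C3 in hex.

OFB encryption: S_i = E(K, S_{i−1}) with S_{0} = IV; C_i = P_i ⊕ S_i.
C1: S = E(K, 0x93) = 0x7D; 0x72 ⊕ 0x7D = 0x0F.
C2: S = E(K, 0x7D) = 0xC6; 0x3C ⊕ 0xC6 = 0xFA.
C3: S = E(K, 0xC6) = 0x28; 0xF6 ⊕ 0x28 = 0xDE.

C1 = 0x0F, C2 = 0xFA, C3 = 0xDE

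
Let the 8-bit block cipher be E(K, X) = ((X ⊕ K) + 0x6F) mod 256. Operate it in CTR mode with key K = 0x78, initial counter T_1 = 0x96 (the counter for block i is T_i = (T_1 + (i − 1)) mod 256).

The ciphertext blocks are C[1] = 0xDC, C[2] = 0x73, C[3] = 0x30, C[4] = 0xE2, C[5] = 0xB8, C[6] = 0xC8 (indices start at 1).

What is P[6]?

P[6] = 0x9A

CTR decryption: S_i = E(K, T_i) where T_i is the counter for block i; P_i = C_i ⊕ S_i.
P[6]: T = 0x9B, S = E(K, T) = 0x52; 0xC8 ⊕ 0x52 = 0x9A.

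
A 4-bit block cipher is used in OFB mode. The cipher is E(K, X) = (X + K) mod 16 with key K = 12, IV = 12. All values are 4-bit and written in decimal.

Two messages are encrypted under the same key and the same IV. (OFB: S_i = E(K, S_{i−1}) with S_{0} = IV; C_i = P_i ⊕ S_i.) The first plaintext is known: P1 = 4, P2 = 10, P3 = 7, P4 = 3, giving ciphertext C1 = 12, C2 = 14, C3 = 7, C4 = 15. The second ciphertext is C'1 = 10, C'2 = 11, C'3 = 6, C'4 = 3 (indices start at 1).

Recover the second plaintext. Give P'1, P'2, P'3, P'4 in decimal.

P'1 = 2, P'2 = 15, P'3 = 6, P'4 = 15

In OFB with a reused IV, both messages share the same keystream S_i, so C_i ⊕ C'_i = P_i ⊕ P'_i and thus P'_i = P_i ⊕ C_i ⊕ C'_i.
P'1: 4 ⊕ 12 ⊕ 10 = 2.
P'2: 10 ⊕ 14 ⊕ 11 = 15.
P'3: 7 ⊕ 7 ⊕ 6 = 6.
P'4: 3 ⊕ 15 ⊕ 3 = 15.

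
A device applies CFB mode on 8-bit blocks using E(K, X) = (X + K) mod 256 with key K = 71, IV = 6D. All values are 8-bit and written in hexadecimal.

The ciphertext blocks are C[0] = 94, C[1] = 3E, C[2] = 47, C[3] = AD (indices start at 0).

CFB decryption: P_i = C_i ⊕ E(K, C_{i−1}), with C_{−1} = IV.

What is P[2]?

P[2] = E8

P[2]: E(K, 3E) = AF; 47 ⊕ AF = E8.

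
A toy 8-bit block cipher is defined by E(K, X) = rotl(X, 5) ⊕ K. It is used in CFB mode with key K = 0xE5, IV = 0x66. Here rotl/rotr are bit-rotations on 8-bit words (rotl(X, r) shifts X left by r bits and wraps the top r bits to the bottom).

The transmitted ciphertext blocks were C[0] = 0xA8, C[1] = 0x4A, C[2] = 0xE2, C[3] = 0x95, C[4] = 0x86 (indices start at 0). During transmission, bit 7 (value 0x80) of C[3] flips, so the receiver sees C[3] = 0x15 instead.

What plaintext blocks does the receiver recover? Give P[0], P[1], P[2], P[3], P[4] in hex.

P[0] = 0x81, P[1] = 0xBA, P[2] = 0x4E, P[3] = 0xAC, P[4] = 0xC1

CFB decryption: P_i = C_i ⊕ E(K, C_{i−1}), with C_{−1} = IV.
Only C[3] changed, to 0x15. In CFB, a change in C_i flips the same bit in P_i and garbles P_{i+1}. Decrypting the received ciphertext:
P[0]: E(K, 0x66) = 0x29; 0xA8 ⊕ 0x29 = 0x81.
P[1]: E(K, 0xA8) = 0xF0; 0x4A ⊕ 0xF0 = 0xBA.
P[2]: E(K, 0x4A) = 0xAC; 0xE2 ⊕ 0xAC = 0x4E.
P[3]: E(K, 0xE2) = 0xB9; 0x15 ⊕ 0xB9 = 0xAC.
P[4]: E(K, 0x15) = 0x47; 0x86 ⊕ 0x47 = 0xC1.
Blocks that differ from the original plaintext: P[3], P[4].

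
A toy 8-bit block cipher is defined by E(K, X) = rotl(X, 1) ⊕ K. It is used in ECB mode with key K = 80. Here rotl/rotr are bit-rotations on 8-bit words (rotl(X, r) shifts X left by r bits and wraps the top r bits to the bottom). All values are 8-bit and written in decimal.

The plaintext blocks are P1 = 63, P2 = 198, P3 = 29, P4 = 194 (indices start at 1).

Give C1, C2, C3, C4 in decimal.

C1 = 46, C2 = 221, C3 = 106, C4 = 213

ECB encryption: C_i = E(K, P_i).
C1: E(K, 63) = 46.
C2: E(K, 198) = 221.
C3: E(K, 29) = 106.
C4: E(K, 194) = 213.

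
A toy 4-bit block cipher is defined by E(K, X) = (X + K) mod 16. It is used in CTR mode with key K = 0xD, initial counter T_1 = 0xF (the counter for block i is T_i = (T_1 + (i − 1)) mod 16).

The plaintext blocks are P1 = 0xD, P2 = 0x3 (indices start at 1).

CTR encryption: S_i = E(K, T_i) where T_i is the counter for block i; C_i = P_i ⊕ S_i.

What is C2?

C2 = 0xE

C1: T = 0xF, S = E(K, T) = 0xC; 0xD ⊕ 0xC = 0x1.
C2: T = 0x0, S = E(K, T) = 0xD; 0x3 ⊕ 0xD = 0xE.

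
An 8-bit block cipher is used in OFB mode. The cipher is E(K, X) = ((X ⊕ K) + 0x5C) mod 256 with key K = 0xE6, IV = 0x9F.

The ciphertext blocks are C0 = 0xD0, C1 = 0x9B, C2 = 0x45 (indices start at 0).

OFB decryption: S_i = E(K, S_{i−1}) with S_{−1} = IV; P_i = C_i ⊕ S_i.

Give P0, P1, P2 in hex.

P0 = 0x05, P1 = 0x14, P2 = 0x80

P0: S = E(K, 0x9F) = 0xD5; 0xD0 ⊕ 0xD5 = 0x05.
P1: S = E(K, 0xD5) = 0x8F; 0x9B ⊕ 0x8F = 0x14.
P2: S = E(K, 0x8F) = 0xC5; 0x45 ⊕ 0xC5 = 0x80.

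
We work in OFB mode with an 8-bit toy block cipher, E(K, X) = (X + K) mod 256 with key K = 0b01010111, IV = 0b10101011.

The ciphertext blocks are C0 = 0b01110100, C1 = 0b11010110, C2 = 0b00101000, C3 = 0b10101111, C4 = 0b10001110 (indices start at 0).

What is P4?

P4 = 0b11010000

OFB decryption: S_i = E(K, S_{i−1}) with S_{−1} = IV; P_i = C_i ⊕ S_i.
P0: S = E(K, 0b10101011) = 0b00000010; 0b01110100 ⊕ 0b00000010 = 0b01110110.
P1: S = E(K, 0b00000010) = 0b01011001; 0b11010110 ⊕ 0b01011001 = 0b10001111.
P2: S = E(K, 0b01011001) = 0b10110000; 0b00101000 ⊕ 0b10110000 = 0b10011000.
P3: S = E(K, 0b10110000) = 0b00000111; 0b10101111 ⊕ 0b00000111 = 0b10101000.
P4: S = E(K, 0b00000111) = 0b01011110; 0b10001110 ⊕ 0b01011110 = 0b11010000.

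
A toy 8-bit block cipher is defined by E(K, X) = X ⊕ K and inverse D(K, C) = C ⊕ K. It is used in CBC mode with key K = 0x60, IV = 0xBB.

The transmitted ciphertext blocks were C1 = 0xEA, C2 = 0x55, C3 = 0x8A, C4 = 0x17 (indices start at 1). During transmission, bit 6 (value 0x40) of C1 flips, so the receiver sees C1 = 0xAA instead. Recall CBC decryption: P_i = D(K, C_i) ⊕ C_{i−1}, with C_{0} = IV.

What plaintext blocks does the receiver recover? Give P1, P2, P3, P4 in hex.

P1 = 0x71, P2 = 0x9F, P3 = 0xBF, P4 = 0xFD

Only C1 changed, to 0xAA. In CBC, a change in C_i garbles P_i and flips the same bit in P_{i+1}. Decrypting the received ciphertext:
P1: D(K, 0xAA) = 0xCA; 0xCA ⊕ 0xBB = 0x71.
P2: D(K, 0x55) = 0x35; 0x35 ⊕ 0xAA = 0x9F.
P3: D(K, 0x8A) = 0xEA; 0xEA ⊕ 0x55 = 0xBF.
P4: D(K, 0x17) = 0x77; 0x77 ⊕ 0x8A = 0xFD.
Blocks that differ from the original plaintext: P1, P2.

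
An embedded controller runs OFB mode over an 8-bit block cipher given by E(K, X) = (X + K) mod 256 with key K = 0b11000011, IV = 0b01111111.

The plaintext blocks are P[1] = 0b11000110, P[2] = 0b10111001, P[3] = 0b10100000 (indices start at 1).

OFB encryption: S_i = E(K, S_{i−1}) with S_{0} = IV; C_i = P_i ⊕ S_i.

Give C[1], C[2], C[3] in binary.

C[1] = 0b10000100, C[2] = 0b10111100, C[3] = 0b01101000

C[1]: S = E(K, 0b01111111) = 0b01000010; 0b11000110 ⊕ 0b01000010 = 0b10000100.
C[2]: S = E(K, 0b01000010) = 0b00000101; 0b10111001 ⊕ 0b00000101 = 0b10111100.
C[3]: S = E(K, 0b00000101) = 0b11001000; 0b10100000 ⊕ 0b11001000 = 0b01101000.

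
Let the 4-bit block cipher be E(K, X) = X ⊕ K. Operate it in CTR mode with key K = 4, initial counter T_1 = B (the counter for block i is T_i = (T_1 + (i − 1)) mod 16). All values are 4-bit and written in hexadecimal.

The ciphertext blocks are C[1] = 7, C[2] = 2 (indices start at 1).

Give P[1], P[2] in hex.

P[1] = 8, P[2] = A

CTR decryption: S_i = E(K, T_i) where T_i is the counter for block i; P_i = C_i ⊕ S_i.
P[1]: T = B, S = E(K, T) = F; 7 ⊕ F = 8.
P[2]: T = C, S = E(K, T) = 8; 2 ⊕ 8 = A.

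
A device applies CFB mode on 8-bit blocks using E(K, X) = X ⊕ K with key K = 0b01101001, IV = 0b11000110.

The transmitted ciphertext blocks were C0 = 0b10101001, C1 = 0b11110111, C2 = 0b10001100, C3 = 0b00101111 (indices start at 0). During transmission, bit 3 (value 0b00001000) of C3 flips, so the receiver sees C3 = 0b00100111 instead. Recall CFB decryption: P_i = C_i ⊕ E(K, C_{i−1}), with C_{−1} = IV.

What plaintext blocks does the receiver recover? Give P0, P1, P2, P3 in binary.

P0 = 0b00000110, P1 = 0b00110111, P2 = 0b00010010, P3 = 0b11000010

Only C3 changed, to 0b00100111. In CFB, a change in C_i flips the same bit in P_i and garbles P_{i+1}. Decrypting the received ciphertext:
P0: E(K, 0b11000110) = 0b10101111; 0b10101001 ⊕ 0b10101111 = 0b00000110.
P1: E(K, 0b10101001) = 0b11000000; 0b11110111 ⊕ 0b11000000 = 0b00110111.
P2: E(K, 0b11110111) = 0b10011110; 0b10001100 ⊕ 0b10011110 = 0b00010010.
P3: E(K, 0b10001100) = 0b11100101; 0b00100111 ⊕ 0b11100101 = 0b11000010.
Blocks that differ from the original plaintext: P3.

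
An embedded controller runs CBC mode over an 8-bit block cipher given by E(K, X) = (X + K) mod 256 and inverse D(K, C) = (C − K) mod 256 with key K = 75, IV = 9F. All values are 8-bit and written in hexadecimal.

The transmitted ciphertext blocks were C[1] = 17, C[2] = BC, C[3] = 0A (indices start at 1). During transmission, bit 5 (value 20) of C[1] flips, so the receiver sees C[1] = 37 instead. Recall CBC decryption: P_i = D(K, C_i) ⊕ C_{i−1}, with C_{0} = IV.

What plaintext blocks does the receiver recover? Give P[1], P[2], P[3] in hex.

Only C[1] changed, to 37. In CBC, a change in C_i garbles P_i and flips the same bit in P_{i+1}. Decrypting the received ciphertext:
P[1]: D(K, 37) = C2; C2 ⊕ 9F = 5D.
P[2]: D(K, BC) = 47; 47 ⊕ 37 = 70.
P[3]: D(K, 0A) = 95; 95 ⊕ BC = 29.
Blocks that differ from the original plaintext: P[1], P[2].

P[1] = 5D, P[2] = 70, P[3] = 29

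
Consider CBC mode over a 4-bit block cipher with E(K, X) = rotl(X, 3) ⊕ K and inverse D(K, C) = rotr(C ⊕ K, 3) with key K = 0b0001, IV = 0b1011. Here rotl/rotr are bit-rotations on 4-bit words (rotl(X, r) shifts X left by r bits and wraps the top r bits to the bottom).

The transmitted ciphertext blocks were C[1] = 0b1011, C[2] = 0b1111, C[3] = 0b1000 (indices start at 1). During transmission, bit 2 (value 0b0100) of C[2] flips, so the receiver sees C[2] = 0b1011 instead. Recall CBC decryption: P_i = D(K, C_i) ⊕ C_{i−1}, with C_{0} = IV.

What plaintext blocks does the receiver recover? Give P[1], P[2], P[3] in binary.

Only C[2] changed, to 0b1011. In CBC, a change in C_i garbles P_i and flips the same bit in P_{i+1}. Decrypting the received ciphertext:
P[1]: D(K, 0b1011) = 0b0101; 0b0101 ⊕ 0b1011 = 0b1110.
P[2]: D(K, 0b1011) = 0b0101; 0b0101 ⊕ 0b1011 = 0b1110.
P[3]: D(K, 0b1000) = 0b0011; 0b0011 ⊕ 0b1011 = 0b1000.
Blocks that differ from the original plaintext: P[2], P[3].

P[1] = 0b1110, P[2] = 0b1110, P[3] = 0b1000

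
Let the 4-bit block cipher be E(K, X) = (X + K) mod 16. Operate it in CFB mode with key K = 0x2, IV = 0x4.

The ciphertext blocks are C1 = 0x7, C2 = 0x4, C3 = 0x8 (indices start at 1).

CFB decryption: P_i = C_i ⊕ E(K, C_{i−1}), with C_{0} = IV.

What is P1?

P1 = 0x1

P1: E(K, 0x4) = 0x6; 0x7 ⊕ 0x6 = 0x1.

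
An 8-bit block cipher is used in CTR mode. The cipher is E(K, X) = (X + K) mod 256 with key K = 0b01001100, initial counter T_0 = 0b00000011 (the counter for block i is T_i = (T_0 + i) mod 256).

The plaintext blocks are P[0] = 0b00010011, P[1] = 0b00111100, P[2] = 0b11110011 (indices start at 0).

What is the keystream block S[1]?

CTR encryption: S_i = E(K, T_i) where T_i is the counter for block i; C_i = P_i ⊕ S_i.
C[0]: T = 0b00000011, S = E(K, T) = 0b01001111; 0b00010011 ⊕ 0b01001111 = 0b01011100.
C[1]: T = 0b00000100, S = E(K, T) = 0b01010000; 0b00111100 ⊕ 0b01010000 = 0b01101100.
So S[1] = 0b01010000.

0b01010000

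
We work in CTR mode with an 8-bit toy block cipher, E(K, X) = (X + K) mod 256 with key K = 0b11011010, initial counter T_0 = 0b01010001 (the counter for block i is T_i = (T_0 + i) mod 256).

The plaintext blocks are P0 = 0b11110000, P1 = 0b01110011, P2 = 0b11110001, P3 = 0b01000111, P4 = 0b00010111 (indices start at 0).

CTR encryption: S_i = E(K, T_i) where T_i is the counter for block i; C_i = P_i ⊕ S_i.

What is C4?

C0: T = 0b01010001, S = E(K, T) = 0b00101011; 0b11110000 ⊕ 0b00101011 = 0b11011011.
C1: T = 0b01010010, S = E(K, T) = 0b00101100; 0b01110011 ⊕ 0b00101100 = 0b01011111.
C2: T = 0b01010011, S = E(K, T) = 0b00101101; 0b11110001 ⊕ 0b00101101 = 0b11011100.
C3: T = 0b01010100, S = E(K, T) = 0b00101110; 0b01000111 ⊕ 0b00101110 = 0b01101001.
C4: T = 0b01010101, S = E(K, T) = 0b00101111; 0b00010111 ⊕ 0b00101111 = 0b00111000.

C4 = 0b00111000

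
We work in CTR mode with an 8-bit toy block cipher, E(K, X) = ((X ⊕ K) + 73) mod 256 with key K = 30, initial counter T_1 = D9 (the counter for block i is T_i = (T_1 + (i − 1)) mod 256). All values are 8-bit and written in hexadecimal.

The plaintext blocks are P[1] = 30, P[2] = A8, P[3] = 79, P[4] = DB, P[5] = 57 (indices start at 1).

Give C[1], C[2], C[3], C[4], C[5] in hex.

C[1] = 6C, C[2] = F5, C[3] = 27, C[4] = 84, C[5] = 37

CTR encryption: S_i = E(K, T_i) where T_i is the counter for block i; C_i = P_i ⊕ S_i.
C[1]: T = D9, S = E(K, T) = 5C; 30 ⊕ 5C = 6C.
C[2]: T = DA, S = E(K, T) = 5D; A8 ⊕ 5D = F5.
C[3]: T = DB, S = E(K, T) = 5E; 79 ⊕ 5E = 27.
C[4]: T = DC, S = E(K, T) = 5F; DB ⊕ 5F = 84.
C[5]: T = DD, S = E(K, T) = 60; 57 ⊕ 60 = 37.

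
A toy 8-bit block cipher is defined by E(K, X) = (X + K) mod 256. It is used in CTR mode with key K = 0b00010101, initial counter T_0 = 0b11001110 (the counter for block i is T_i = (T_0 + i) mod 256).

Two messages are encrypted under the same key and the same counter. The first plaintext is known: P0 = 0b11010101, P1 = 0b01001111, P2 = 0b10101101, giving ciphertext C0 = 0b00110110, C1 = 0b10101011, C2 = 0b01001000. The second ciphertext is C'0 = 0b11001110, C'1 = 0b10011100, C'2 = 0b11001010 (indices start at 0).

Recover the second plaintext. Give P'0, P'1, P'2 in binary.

P'0 = 0b00101101, P'1 = 0b01111000, P'2 = 0b00101111

In CTR with a reused counter, both messages share the same keystream S_i, so C_i ⊕ C'_i = P_i ⊕ P'_i and thus P'_i = P_i ⊕ C_i ⊕ C'_i.
P'0: 0b11010101 ⊕ 0b00110110 ⊕ 0b11001110 = 0b00101101.
P'1: 0b01001111 ⊕ 0b10101011 ⊕ 0b10011100 = 0b01111000.
P'2: 0b10101101 ⊕ 0b01001000 ⊕ 0b11001010 = 0b00101111.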